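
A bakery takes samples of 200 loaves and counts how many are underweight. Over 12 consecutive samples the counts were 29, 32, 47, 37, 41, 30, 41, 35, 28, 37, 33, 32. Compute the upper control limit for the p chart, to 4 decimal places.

p̄ = Σdᵢ / (k·n) = 422 / (12 × 200) = 0.17583
UCL = p̄ + 3·√(p̄(1−p̄)/n) = 0.17583 + 3 × √(0.17583×0.82417/200) = 0.17583 + 3 × 0.02692 = 0.25659

0.2566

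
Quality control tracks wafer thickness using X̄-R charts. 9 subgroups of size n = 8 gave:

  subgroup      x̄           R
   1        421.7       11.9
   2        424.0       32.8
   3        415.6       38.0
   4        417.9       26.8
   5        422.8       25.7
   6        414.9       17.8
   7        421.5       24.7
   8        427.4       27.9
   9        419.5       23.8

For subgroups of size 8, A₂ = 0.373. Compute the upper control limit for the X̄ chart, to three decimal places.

430.096

X̄̄ = (421.7 + 424.0 + 415.6 + 417.9 + 422.8 + 414.9 + 421.5 + 427.4 + 419.5) / 9 = 3785.3000 / 9 = 420.5889
R̄ = (11.9 + 32.8 + 38.0 + 26.8 + 25.7 + 17.8 + 24.7 + 27.9 + 23.8) / 9 = 229.4000 / 9 = 25.4889
UCL = X̄̄ + A₂·R̄ = 420.5889 + 0.373 × 25.4889 = 430.0962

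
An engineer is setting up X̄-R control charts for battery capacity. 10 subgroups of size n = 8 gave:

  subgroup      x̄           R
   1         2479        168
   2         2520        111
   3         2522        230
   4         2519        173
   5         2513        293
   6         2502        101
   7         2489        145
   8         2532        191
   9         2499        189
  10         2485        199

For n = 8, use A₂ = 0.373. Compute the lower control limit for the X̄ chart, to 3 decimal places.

X̄̄ = (2479 + 2520 + 2522 + 2519 + 2513 + 2502 + 2489 + 2532 + 2499 + 2485) / 10 = 25060.0000 / 10 = 2506.0000
R̄ = (168 + 111 + 230 + 173 + 293 + 101 + 145 + 191 + 189 + 199) / 10 = 1800.0000 / 10 = 180.0000
LCL = X̄̄ − A₂·R̄ = 2506.0000 − 0.373 × 180.0000 = 2438.8600

2438.860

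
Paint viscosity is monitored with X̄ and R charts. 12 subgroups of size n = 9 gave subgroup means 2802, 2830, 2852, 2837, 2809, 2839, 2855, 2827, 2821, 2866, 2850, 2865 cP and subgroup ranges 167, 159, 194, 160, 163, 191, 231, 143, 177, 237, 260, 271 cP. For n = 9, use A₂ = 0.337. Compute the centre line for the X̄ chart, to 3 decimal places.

2837.750

X̄̄ = (2802 + 2830 + 2852 + 2837 + 2809 + 2839 + 2855 + 2827 + 2821 + 2866 + 2850 + 2865) / 12 = 34053.0000 / 12 = 2837.7500
CL = X̄̄ = 2837.7500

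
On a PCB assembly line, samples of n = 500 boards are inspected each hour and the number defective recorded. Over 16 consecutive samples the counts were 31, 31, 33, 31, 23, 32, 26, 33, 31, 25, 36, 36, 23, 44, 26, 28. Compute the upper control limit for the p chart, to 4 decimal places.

0.0933

p̄ = Σdᵢ / (k·n) = 489 / (16 × 500) = 0.06112
UCL = p̄ + 3·√(p̄(1−p̄)/n) = 0.06112 + 3 × √(0.06112×0.93888/500) = 0.06112 + 3 × 0.01071 = 0.09327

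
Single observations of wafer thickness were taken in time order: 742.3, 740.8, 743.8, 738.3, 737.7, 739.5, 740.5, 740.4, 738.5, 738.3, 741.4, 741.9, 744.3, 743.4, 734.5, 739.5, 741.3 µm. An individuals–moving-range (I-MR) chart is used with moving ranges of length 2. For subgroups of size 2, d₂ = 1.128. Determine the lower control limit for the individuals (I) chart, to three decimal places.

X̄ = (742.3 + 740.8 + 743.8 + 738.3 + 737.7 + 739.5 + 740.5 + 740.4 + 738.5 + 738.3 + 741.4 + 741.9 + 744.3 + 743.4 + 734.5 + 739.5 + 741.3) / 17 = 740.3765
Moving ranges: 1.5, 3.0, 5.5, 0.6, 1.8, 1.0, 0.1, 1.9, 0.2, 3.1, 0.5, 2.4, 0.9, 8.9, 5.0, 1.8; M̄R̄ = 38.2000 / 16 = 2.3875
LCL = X̄ − 3·M̄R̄/d₂ = 740.3765 − 3 × 2.3875 / 1.128 = 734.0267

734.027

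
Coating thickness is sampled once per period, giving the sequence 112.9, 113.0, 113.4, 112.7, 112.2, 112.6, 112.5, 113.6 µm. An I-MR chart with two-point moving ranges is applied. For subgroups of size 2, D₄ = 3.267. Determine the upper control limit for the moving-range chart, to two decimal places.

1.54

Moving ranges: 0.1, 0.4, 0.7, 0.5, 0.4, 0.1, 1.1; M̄R̄ = 3.3000 / 7 = 0.4714
UCL_MR = D₄·M̄R̄ = 3.267 × 0.4714 = 1.5402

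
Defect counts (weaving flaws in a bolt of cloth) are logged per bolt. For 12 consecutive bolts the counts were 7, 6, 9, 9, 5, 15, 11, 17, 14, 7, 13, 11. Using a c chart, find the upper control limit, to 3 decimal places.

c̄ = (7 + 6 + 9 + 9 + 5 + 15 + 11 + 17 + 14 + 7 + 13 + 11) / 12 = 124 / 12 = 10.3333
UCL = c̄ + 3√c̄ = 10.3333 + 3 × √10.3333 = 10.3333 + 3 × 3.2146 = 19.9770

19.977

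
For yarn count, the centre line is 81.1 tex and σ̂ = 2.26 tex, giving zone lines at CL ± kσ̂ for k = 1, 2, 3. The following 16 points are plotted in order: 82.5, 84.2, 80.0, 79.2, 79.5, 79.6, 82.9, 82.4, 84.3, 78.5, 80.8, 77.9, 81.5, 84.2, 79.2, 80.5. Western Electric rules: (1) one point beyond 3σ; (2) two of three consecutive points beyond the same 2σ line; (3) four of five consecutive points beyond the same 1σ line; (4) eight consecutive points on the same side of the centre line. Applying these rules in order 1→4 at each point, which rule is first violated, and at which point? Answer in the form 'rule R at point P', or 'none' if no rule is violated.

Zone of each point (C = within 1σ̂, B = 1σ̂–2σ̂, A = 2σ̂–3σ̂, * = beyond 3σ̂; sign = side of CL): 1:+C, 2:+B, 3:-C, 4:-C, 5:-C, 6:-C, 7:+C, 8:+C, 9:+B, 10:-B, 11:-C, 12:-B, 13:+C, 14:+B, 15:-C, 16:-C
No rule fires across all 16 points.

none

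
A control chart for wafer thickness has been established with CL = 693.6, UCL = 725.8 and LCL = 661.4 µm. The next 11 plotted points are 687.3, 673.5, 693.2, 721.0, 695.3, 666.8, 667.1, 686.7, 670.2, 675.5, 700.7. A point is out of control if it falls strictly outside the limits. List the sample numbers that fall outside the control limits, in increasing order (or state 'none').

All 11 points lie within [661.4, 725.8].

none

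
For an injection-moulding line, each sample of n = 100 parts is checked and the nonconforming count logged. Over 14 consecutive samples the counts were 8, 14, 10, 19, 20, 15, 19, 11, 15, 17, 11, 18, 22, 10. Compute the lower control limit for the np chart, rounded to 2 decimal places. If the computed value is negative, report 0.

p̄ = Σdᵢ / (k·n) = 209 / (14 × 100) = 0.14929
LCL = np̄ − 3·√(np̄(1−p̄)) = 14.9286 − 3 × 3.5637 = 4.2375

4.24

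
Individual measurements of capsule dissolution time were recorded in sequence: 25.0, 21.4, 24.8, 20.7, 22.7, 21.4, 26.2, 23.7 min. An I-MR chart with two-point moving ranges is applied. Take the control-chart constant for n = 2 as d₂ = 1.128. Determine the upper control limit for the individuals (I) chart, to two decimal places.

31.48

X̄ = (25.0 + 21.4 + 24.8 + 20.7 + 22.7 + 21.4 + 26.2 + 23.7) / 8 = 23.2375
Moving ranges: 3.6, 3.4, 4.1, 2.0, 1.3, 4.8, 2.5; M̄R̄ = 21.7000 / 7 = 3.1000
UCL = X̄ + 3·M̄R̄/d₂ = 23.2375 + 3 × 3.1000 / 1.128 = 31.4822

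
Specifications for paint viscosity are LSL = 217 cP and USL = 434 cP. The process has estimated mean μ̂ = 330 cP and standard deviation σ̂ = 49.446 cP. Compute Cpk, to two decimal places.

Cpu = (USL − μ̂) / (3σ̂) = (434 − 330) / (3 × 49.446) = 0.7011; Cpl = (μ̂ − LSL) / (3σ̂) = (330 − 217) / (3 × 49.446) = 0.7618; Cpk = min(Cpu, Cpl) = 0.7011

0.70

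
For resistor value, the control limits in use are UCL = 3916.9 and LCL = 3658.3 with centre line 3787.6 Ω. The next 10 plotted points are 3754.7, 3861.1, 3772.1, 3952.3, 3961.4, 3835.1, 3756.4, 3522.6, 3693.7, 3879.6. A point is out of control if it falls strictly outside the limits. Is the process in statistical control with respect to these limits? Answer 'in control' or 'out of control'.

Compare each point to [3658.3, 3916.9]: sample 4 = 3952.3 > UCL; sample 5 = 3961.4 > UCL; sample 8 = 3522.6 < LCL.

out of control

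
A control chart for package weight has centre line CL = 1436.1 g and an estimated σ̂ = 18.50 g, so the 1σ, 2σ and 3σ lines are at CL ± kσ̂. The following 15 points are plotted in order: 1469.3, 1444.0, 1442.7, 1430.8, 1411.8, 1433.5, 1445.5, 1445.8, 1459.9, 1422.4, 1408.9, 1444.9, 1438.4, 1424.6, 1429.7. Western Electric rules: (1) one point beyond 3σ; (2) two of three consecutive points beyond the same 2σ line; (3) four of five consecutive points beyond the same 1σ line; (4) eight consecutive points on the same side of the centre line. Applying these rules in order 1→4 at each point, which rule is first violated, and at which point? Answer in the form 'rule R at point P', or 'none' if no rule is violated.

Zone of each point (C = within 1σ̂, B = 1σ̂–2σ̂, A = 2σ̂–3σ̂, * = beyond 3σ̂; sign = side of CL): 1:+B, 2:+C, 3:+C, 4:-C, 5:-B, 6:-C, 7:+C, 8:+C, 9:+B, 10:-C, 11:-B, 12:+C, 13:+C, 14:-C, 15:-C
No rule fires across all 15 points.

none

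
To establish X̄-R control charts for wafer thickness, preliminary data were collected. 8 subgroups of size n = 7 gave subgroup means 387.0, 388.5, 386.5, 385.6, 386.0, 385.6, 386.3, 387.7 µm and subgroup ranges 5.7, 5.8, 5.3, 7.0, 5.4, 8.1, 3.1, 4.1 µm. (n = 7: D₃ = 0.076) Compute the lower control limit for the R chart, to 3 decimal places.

R̄ = (5.7 + 5.8 + 5.3 + 7.0 + 5.4 + 8.1 + 3.1 + 4.1) / 8 = 44.5000 / 8 = 5.5625
LCL_R = D₃·R̄ = 0.076 × 5.5625 = 0.4228

0.423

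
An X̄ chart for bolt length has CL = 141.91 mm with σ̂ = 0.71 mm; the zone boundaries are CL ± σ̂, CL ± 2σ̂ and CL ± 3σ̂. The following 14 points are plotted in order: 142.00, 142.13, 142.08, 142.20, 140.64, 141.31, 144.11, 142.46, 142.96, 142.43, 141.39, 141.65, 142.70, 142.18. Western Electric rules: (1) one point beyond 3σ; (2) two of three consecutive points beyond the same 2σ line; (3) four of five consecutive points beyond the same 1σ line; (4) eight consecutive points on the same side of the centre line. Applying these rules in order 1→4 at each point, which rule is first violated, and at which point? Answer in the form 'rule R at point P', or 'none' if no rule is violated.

Zone of each point (C = within 1σ̂, B = 1σ̂–2σ̂, A = 2σ̂–3σ̂, * = beyond 3σ̂; sign = side of CL): 1:+C, 2:+C, 3:+C, 4:+C, 5:-B, 6:-C, 7:+*, 8:+C, 9:+B, 10:+C, 11:-C, 12:-C, 13:+B, 14:+C
Rule 1 (one point beyond the 3σ limits) is satisfied at point 7.

rule 1 at point 7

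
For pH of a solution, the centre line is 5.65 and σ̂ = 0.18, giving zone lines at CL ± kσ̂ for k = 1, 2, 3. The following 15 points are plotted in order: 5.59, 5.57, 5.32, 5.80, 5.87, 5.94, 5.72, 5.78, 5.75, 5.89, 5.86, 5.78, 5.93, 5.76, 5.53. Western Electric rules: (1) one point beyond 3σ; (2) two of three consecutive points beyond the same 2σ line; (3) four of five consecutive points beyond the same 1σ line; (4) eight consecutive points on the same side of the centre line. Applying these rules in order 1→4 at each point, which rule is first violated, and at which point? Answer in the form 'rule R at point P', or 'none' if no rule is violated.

Zone of each point (C = within 1σ̂, B = 1σ̂–2σ̂, A = 2σ̂–3σ̂, * = beyond 3σ̂; sign = side of CL): 1:-C, 2:-C, 3:-B, 4:+C, 5:+B, 6:+B, 7:+C, 8:+C, 9:+C, 10:+B, 11:+B, 12:+C, 13:+B, 14:+C, 15:-C
Rule 4 (eight consecutive points on the same side of the centre line) is satisfied at point 11.

rule 4 at point 11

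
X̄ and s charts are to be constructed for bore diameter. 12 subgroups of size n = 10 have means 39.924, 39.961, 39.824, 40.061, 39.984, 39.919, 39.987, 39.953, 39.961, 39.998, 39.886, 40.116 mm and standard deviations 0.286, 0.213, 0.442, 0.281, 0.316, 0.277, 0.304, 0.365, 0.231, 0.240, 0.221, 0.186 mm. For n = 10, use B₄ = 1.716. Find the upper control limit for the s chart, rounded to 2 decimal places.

0.48

s̄ = (0.286 + 0.213 + 0.442 + 0.281 + 0.316 + 0.277 + 0.304 + 0.365 + 0.231 + 0.240 + 0.221 + 0.186) / 12 = 0.2802
UCL_s = B₄·s̄ = 1.716 × 0.2802 = 0.4808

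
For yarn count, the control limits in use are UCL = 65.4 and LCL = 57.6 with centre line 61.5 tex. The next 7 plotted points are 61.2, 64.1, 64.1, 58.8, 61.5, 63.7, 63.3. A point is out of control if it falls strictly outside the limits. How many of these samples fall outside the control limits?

0

All 7 points lie within [57.6, 65.4].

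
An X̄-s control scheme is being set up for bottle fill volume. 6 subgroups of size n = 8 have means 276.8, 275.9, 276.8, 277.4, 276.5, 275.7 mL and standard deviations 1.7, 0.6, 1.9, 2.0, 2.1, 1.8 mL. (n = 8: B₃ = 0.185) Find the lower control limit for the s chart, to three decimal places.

0.311

s̄ = (1.7 + 0.6 + 1.9 + 2.0 + 2.1 + 1.8) / 6 = 1.6833
LCL_s = B₃·s̄ = 0.185 × 1.6833 = 0.3114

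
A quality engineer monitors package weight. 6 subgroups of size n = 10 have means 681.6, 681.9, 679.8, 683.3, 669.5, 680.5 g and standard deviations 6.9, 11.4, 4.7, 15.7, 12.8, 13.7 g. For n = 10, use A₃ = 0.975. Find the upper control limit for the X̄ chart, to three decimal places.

X̄̄ = (681.6 + 681.9 + 679.8 + 683.3 + 669.5 + 680.5) / 6 = 679.4333
s̄ = (6.9 + 11.4 + 4.7 + 15.7 + 12.8 + 13.7) / 6 = 10.8667
UCL = X̄̄ + A₃·s̄ = 679.4333 + 0.975 × 10.8667 = 690.0283

690.028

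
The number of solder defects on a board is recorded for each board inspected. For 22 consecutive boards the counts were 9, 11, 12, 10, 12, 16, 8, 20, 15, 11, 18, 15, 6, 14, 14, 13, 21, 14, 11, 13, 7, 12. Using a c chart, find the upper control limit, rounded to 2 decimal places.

23.56

c̄ = (9 + 11 + 12 + 10 + 12 + 16 + 8 + 20 + 15 + 11 + 18 + 15 + 6 + 14 + 14 + 13 + 21 + 14 + 11 + 13 + 7 + 12) / 22 = 282 / 22 = 12.8182
UCL = c̄ + 3√c̄ = 12.8182 + 3 × √12.8182 = 12.8182 + 3 × 3.5802 = 23.5589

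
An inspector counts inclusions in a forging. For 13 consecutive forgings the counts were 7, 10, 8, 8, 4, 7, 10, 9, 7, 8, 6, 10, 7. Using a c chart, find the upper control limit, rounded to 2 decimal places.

16.13

c̄ = (7 + 10 + 8 + 8 + 4 + 7 + 10 + 9 + 7 + 8 + 6 + 10 + 7) / 13 = 101 / 13 = 7.7692
UCL = c̄ + 3√c̄ = 7.7692 + 3 × √7.7692 = 7.7692 + 3 × 2.7873 = 16.1312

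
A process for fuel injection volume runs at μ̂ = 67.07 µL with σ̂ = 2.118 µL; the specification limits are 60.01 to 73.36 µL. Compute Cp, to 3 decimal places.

Cp = (USL − LSL) / (6σ̂) = (73.36 − 60.01) / (6 × 2.118) = 13.3500 / 12.7080 = 1.0505

1.051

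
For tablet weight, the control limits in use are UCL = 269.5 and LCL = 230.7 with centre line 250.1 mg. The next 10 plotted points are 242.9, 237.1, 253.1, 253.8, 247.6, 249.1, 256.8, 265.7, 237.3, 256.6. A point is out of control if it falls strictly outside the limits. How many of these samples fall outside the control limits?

All 10 points lie within [230.7, 269.5].

0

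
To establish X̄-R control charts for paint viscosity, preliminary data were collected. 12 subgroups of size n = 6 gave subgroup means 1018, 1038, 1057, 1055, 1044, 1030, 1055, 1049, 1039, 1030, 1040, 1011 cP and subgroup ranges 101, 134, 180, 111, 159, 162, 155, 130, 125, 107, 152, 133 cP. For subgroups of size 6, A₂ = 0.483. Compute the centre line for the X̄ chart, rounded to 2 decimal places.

1038.83

X̄̄ = (1018 + 1038 + 1057 + 1055 + 1044 + 1030 + 1055 + 1049 + 1039 + 1030 + 1040 + 1011) / 12 = 12466.0000 / 12 = 1038.8333
CL = X̄̄ = 1038.8333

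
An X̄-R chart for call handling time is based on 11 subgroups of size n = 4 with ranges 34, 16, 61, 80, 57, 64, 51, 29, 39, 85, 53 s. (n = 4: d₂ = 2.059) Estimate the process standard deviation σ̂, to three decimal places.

R̄ = (34 + 16 + 61 + 80 + 57 + 64 + 51 + 29 + 39 + 85 + 53) / 11 = 51.7273
σ̂ = R̄ / d₂ = 51.7273 / 2.059 = 25.1225

25.123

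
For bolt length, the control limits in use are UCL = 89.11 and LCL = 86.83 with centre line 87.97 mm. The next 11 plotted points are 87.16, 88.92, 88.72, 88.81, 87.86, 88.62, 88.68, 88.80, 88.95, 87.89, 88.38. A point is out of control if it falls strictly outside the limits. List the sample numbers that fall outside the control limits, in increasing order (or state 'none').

All 11 points lie within [86.83, 89.11].

none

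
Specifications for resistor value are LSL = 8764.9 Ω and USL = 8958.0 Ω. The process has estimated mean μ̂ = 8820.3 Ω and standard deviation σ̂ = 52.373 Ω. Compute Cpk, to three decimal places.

0.353

Cpu = (USL − μ̂) / (3σ̂) = (8958.0 − 8820.3) / (3 × 52.373) = 0.8764; Cpl = (μ̂ − LSL) / (3σ̂) = (8820.3 − 8764.9) / (3 × 52.373) = 0.3526; Cpk = min(Cpu, Cpl) = 0.3526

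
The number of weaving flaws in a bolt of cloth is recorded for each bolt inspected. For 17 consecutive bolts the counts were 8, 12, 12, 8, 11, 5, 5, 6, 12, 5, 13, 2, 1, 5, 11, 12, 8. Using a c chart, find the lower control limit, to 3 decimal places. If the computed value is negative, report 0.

c̄ = (8 + 12 + 12 + 8 + 11 + 5 + 5 + 6 + 12 + 5 + 13 + 2 + 1 + 5 + 11 + 12 + 8) / 17 = 136 / 17 = 8.0000
LCL = c̄ − 3√c̄ = 8.0000 − 3 × 2.8284 = -0.4853 → 0 (cannot be negative)

0.000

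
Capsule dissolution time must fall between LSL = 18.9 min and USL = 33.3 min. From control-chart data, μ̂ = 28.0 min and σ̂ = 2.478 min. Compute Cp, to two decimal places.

Cp = (USL − LSL) / (6σ̂) = (33.3 − 18.9) / (6 × 2.478) = 14.4000 / 14.8680 = 0.9685

0.97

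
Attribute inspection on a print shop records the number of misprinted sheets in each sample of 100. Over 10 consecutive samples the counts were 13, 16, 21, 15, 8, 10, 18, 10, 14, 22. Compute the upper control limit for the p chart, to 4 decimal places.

0.2532

p̄ = Σdᵢ / (k·n) = 147 / (10 × 100) = 0.14700
UCL = p̄ + 3·√(p̄(1−p̄)/n) = 0.14700 + 3 × √(0.14700×0.85300/100) = 0.14700 + 3 × 0.03541 = 0.25323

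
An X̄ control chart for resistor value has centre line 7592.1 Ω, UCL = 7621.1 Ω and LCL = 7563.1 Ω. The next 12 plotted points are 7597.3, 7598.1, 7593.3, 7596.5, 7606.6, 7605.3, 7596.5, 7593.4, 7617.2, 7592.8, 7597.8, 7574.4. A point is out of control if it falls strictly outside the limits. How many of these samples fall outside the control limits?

All 12 points lie within [7563.1, 7621.1].

0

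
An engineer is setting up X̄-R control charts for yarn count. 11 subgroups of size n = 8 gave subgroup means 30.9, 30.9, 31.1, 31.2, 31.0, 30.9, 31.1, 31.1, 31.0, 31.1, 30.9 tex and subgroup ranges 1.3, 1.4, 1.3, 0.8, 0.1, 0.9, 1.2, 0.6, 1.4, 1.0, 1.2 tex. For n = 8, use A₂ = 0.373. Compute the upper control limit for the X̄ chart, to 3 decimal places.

X̄̄ = (30.9 + 30.9 + 31.1 + 31.2 + 31.0 + 30.9 + 31.1 + 31.1 + 31.0 + 31.1 + 30.9) / 11 = 341.2000 / 11 = 31.0182
R̄ = (1.3 + 1.4 + 1.3 + 0.8 + 0.1 + 0.9 + 1.2 + 0.6 + 1.4 + 1.0 + 1.2) / 11 = 11.2000 / 11 = 1.0182
UCL = X̄̄ + A₂·R̄ = 31.0182 + 0.373 × 1.0182 = 31.3980

31.398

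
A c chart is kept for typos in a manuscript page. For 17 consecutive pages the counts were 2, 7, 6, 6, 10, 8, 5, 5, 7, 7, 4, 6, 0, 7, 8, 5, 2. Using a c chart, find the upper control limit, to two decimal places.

c̄ = (2 + 7 + 6 + 6 + 10 + 8 + 5 + 5 + 7 + 7 + 4 + 6 + 0 + 7 + 8 + 5 + 2) / 17 = 95 / 17 = 5.5882
UCL = c̄ + 3√c̄ = 5.5882 + 3 × √5.5882 = 5.5882 + 3 × 2.3639 = 12.6801

12.68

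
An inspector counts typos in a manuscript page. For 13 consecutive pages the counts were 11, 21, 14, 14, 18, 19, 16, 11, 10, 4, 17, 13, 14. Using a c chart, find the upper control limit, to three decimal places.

25.225

c̄ = (11 + 21 + 14 + 14 + 18 + 19 + 16 + 11 + 10 + 4 + 17 + 13 + 14) / 13 = 182 / 13 = 14.0000
UCL = c̄ + 3√c̄ = 14.0000 + 3 × √14.0000 = 14.0000 + 3 × 3.7417 = 25.2250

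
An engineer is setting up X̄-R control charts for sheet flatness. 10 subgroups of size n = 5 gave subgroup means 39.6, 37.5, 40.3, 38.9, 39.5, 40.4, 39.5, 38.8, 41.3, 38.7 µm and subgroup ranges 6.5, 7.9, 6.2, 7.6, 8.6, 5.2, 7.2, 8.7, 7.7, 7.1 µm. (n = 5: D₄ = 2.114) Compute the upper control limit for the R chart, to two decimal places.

R̄ = (6.5 + 7.9 + 6.2 + 7.6 + 8.6 + 5.2 + 7.2 + 8.7 + 7.7 + 7.1) / 10 = 72.7000 / 10 = 7.2700
UCL_R = D₄·R̄ = 2.114 × 7.2700 = 15.3688

15.37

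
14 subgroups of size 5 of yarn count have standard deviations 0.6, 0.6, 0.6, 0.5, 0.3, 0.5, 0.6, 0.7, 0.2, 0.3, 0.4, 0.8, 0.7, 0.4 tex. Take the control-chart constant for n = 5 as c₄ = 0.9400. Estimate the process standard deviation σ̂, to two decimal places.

0.55

s̄ = (0.6 + 0.6 + 0.6 + 0.5 + 0.3 + 0.5 + 0.6 + 0.7 + 0.2 + 0.3 + 0.4 + 0.8 + 0.7 + 0.4) / 14 = 0.5143
σ̂ = s̄ / c₄ = 0.5143 / 0.9400 = 0.5471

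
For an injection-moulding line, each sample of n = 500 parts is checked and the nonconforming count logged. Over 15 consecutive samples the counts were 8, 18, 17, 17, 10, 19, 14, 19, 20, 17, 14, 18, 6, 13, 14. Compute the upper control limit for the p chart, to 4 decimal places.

p̄ = Σdᵢ / (k·n) = 224 / (15 × 500) = 0.02987
UCL = p̄ + 3·√(p̄(1−p̄)/n) = 0.02987 + 3 × √(0.02987×0.97013/500) = 0.02987 + 3 × 0.00761 = 0.05270

0.0527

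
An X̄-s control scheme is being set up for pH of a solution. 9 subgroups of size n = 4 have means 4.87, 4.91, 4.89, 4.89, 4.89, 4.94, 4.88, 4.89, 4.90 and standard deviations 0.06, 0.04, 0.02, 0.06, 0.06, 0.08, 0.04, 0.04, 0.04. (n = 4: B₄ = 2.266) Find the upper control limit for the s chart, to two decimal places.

s̄ = (0.06 + 0.04 + 0.02 + 0.06 + 0.06 + 0.08 + 0.04 + 0.04 + 0.04) / 9 = 0.0489
UCL_s = B₄·s̄ = 2.266 × 0.0489 = 0.1108

0.11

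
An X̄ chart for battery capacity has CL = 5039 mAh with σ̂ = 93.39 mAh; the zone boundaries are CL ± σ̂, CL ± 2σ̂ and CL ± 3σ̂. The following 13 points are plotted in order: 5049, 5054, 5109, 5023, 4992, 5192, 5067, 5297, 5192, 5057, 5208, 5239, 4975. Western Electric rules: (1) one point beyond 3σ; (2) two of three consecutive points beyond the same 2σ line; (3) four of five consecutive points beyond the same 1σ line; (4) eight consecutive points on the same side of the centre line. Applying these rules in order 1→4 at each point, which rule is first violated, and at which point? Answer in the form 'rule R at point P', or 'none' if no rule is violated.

Zone of each point (C = within 1σ̂, B = 1σ̂–2σ̂, A = 2σ̂–3σ̂, * = beyond 3σ̂; sign = side of CL): 1:+C, 2:+C, 3:+C, 4:-C, 5:-C, 6:+B, 7:+C, 8:+A, 9:+B, 10:+C, 11:+B, 12:+A, 13:-C
Rule 3 (four of five consecutive points beyond the same 1σ limit) is satisfied at point 12.

rule 3 at point 12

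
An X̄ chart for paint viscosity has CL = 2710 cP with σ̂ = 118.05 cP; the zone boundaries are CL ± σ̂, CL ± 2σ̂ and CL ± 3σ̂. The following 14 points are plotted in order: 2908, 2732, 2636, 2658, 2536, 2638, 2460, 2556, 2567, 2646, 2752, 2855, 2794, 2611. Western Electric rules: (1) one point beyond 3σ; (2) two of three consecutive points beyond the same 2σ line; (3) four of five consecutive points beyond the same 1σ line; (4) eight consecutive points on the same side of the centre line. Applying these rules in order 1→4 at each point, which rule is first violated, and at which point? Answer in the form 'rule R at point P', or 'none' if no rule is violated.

rule 3 at point 9

Zone of each point (C = within 1σ̂, B = 1σ̂–2σ̂, A = 2σ̂–3σ̂, * = beyond 3σ̂; sign = side of CL): 1:+B, 2:+C, 3:-C, 4:-C, 5:-B, 6:-C, 7:-A, 8:-B, 9:-B, 10:-C, 11:+C, 12:+B, 13:+C, 14:-C
Rule 3 (four of five consecutive points beyond the same 1σ limit) is satisfied at point 9.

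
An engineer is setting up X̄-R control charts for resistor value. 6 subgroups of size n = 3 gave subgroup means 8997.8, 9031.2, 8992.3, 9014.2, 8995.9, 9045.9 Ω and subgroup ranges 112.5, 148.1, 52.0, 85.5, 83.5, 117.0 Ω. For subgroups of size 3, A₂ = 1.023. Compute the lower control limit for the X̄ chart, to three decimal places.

X̄̄ = (8997.8 + 9031.2 + 8992.3 + 9014.2 + 8995.9 + 9045.9) / 6 = 54077.3000 / 6 = 9012.8833
R̄ = (112.5 + 148.1 + 52.0 + 85.5 + 83.5 + 117.0) / 6 = 598.6000 / 6 = 99.7667
LCL = X̄̄ − A₂·R̄ = 9012.8833 − 1.023 × 99.7667 = 8910.8220

8910.822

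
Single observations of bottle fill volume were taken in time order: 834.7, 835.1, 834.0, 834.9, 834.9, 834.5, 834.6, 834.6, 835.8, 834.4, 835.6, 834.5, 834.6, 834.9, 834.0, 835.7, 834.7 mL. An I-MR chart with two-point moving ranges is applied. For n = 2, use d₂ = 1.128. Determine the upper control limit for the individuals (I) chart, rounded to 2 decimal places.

836.76

X̄ = (834.7 + 835.1 + 834.0 + 834.9 + 834.9 + 834.5 + 834.6 + 834.6 + 835.8 + 834.4 + 835.6 + 834.5 + 834.6 + 834.9 + 834.0 + 835.7 + 834.7) / 17 = 834.7941
Moving ranges: 0.4, 1.1, 0.9, 0.0, 0.4, 0.1, 0.0, 1.2, 1.4, 1.2, 1.1, 0.1, 0.3, 0.9, 1.7, 1.0; M̄R̄ = 11.8000 / 16 = 0.7375
UCL = X̄ + 3·M̄R̄/d₂ = 834.7941 + 3 × 0.7375 / 1.128 = 836.7556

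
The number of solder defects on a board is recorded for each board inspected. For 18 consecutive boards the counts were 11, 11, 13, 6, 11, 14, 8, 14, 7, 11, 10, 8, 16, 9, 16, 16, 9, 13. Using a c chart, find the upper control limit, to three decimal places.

21.352

c̄ = (11 + 11 + 13 + 6 + 11 + 14 + 8 + 14 + 7 + 11 + 10 + 8 + 16 + 9 + 16 + 16 + 9 + 13) / 18 = 203 / 18 = 11.2778
UCL = c̄ + 3√c̄ = 11.2778 + 3 × √11.2778 = 11.2778 + 3 × 3.3582 = 21.3525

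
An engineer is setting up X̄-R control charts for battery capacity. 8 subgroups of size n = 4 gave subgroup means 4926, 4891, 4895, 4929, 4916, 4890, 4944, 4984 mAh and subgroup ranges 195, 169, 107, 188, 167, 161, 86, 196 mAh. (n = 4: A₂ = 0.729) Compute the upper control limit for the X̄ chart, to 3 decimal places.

5037.513

X̄̄ = (4926 + 4891 + 4895 + 4929 + 4916 + 4890 + 4944 + 4984) / 8 = 39375.0000 / 8 = 4921.8750
R̄ = (195 + 169 + 107 + 188 + 167 + 161 + 86 + 196) / 8 = 1269.0000 / 8 = 158.6250
UCL = X̄̄ + A₂·R̄ = 4921.8750 + 0.729 × 158.6250 = 5037.5126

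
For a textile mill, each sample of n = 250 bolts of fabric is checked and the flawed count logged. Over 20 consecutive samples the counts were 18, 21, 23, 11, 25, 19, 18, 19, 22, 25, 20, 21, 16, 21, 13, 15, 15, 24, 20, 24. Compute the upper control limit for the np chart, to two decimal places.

32.22

p̄ = Σdᵢ / (k·n) = 390 / (20 × 250) = 0.07800
UCL = np̄ + 3·√(np̄(1−p̄)) = 19.5000 + 3 × √(19.5000×0.92200) = 19.5000 + 3 × 4.2402 = 32.2205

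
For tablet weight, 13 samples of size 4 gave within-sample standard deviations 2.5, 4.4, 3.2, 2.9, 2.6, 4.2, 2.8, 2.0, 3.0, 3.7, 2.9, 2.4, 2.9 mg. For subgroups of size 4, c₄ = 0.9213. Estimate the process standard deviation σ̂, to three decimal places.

s̄ = (2.5 + 4.4 + 3.2 + 2.9 + 2.6 + 4.2 + 2.8 + 2.0 + 3.0 + 3.7 + 2.9 + 2.4 + 2.9) / 13 = 3.0385
σ̂ = s̄ / c₄ = 3.0385 / 0.9213 = 3.2980

3.298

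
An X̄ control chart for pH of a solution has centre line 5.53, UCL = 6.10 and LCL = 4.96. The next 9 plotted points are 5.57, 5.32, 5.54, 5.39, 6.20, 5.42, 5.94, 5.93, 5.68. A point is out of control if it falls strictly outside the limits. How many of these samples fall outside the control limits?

1

Compare each point to [4.96, 6.10]: sample 5 = 6.20 > UCL.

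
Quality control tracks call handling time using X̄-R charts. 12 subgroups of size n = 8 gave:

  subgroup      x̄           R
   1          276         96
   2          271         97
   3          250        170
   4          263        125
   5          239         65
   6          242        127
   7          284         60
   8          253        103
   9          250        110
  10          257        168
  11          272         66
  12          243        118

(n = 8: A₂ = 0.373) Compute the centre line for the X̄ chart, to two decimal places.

258.33

X̄̄ = (276 + 271 + 250 + 263 + 239 + 242 + 284 + 253 + 250 + 257 + 272 + 243) / 12 = 3100.0000 / 12 = 258.3333
CL = X̄̄ = 258.3333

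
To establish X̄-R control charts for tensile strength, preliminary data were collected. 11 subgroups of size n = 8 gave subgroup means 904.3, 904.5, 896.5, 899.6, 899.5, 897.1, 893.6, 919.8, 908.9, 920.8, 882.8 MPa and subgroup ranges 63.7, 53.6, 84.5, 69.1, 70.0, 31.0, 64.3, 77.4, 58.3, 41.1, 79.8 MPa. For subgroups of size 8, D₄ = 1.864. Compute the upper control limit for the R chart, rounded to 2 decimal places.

117.40

R̄ = (63.7 + 53.6 + 84.5 + 69.1 + 70.0 + 31.0 + 64.3 + 77.4 + 58.3 + 41.1 + 79.8) / 11 = 692.8000 / 11 = 62.9818
UCL_R = D₄·R̄ = 1.864 × 62.9818 = 117.3981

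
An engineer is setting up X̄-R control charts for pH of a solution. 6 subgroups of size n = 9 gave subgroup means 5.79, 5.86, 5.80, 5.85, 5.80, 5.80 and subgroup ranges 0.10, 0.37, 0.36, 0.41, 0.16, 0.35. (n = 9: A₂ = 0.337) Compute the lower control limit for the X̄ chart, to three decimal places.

X̄̄ = (5.79 + 5.86 + 5.80 + 5.85 + 5.80 + 5.80) / 6 = 34.9000 / 6 = 5.8167
R̄ = (0.10 + 0.37 + 0.36 + 0.41 + 0.16 + 0.35) / 6 = 1.7500 / 6 = 0.2917
LCL = X̄̄ − A₂·R̄ = 5.8167 − 0.337 × 0.2917 = 5.7184

5.718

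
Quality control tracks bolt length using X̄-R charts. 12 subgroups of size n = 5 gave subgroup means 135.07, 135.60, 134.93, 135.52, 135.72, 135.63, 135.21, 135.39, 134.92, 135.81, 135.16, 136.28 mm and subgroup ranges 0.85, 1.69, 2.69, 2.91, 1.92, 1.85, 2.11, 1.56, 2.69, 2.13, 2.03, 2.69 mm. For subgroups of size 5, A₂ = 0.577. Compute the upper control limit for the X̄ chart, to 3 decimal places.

136.645

X̄̄ = (135.07 + 135.60 + 134.93 + 135.52 + 135.72 + 135.63 + 135.21 + 135.39 + 134.92 + 135.81 + 135.16 + 136.28) / 12 = 1625.2400 / 12 = 135.4367
R̄ = (0.85 + 1.69 + 2.69 + 2.91 + 1.92 + 1.85 + 2.11 + 1.56 + 2.69 + 2.13 + 2.03 + 2.69) / 12 = 25.1200 / 12 = 2.0933
UCL = X̄̄ + A₂·R̄ = 135.4367 + 0.577 × 2.0933 = 136.6445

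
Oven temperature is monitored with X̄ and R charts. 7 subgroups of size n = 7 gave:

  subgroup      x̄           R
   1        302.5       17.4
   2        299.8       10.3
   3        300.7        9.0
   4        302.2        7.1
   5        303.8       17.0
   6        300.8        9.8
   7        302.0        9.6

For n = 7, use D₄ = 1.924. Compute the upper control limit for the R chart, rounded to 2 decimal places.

22.04

R̄ = (17.4 + 10.3 + 9.0 + 7.1 + 17.0 + 9.8 + 9.6) / 7 = 80.2000 / 7 = 11.4571
UCL_R = D₄·R̄ = 1.924 × 11.4571 = 22.0435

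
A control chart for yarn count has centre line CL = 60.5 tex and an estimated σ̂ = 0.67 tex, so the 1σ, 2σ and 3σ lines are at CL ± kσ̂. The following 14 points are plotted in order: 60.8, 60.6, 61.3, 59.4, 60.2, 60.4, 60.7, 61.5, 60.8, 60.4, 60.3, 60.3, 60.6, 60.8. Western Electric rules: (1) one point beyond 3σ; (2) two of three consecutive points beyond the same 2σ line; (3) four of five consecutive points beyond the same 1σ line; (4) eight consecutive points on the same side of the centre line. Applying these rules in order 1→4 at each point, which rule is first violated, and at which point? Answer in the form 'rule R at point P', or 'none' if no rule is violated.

none

Zone of each point (C = within 1σ̂, B = 1σ̂–2σ̂, A = 2σ̂–3σ̂, * = beyond 3σ̂; sign = side of CL): 1:+C, 2:+C, 3:+B, 4:-B, 5:-C, 6:-C, 7:+C, 8:+B, 9:+C, 10:-C, 11:-C, 12:-C, 13:+C, 14:+C
No rule fires across all 14 points.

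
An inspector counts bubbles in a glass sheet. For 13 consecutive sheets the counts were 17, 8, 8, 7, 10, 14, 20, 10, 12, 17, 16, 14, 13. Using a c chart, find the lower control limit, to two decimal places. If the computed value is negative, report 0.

2.05

c̄ = (17 + 8 + 8 + 7 + 10 + 14 + 20 + 10 + 12 + 17 + 16 + 14 + 13) / 13 = 166 / 13 = 12.7692
LCL = c̄ − 3√c̄ = 12.7692 − 3 × 3.5734 = 2.0490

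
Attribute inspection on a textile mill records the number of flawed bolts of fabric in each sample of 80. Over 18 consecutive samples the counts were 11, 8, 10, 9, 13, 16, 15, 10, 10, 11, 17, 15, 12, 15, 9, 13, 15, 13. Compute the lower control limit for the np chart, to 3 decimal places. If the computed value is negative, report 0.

2.644

p̄ = Σdᵢ / (k·n) = 222 / (18 × 80) = 0.15417
LCL = np̄ − 3·√(np̄(1−p̄)) = 12.3333 − 3 × 3.2299 = 2.6438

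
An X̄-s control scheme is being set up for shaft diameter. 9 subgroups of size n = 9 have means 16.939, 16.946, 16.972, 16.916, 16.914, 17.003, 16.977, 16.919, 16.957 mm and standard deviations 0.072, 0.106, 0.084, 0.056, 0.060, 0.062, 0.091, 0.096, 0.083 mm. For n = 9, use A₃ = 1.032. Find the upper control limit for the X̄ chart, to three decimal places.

17.031

X̄̄ = (16.939 + 16.946 + 16.972 + 16.916 + 16.914 + 17.003 + 16.977 + 16.919 + 16.957) / 9 = 16.9492
s̄ = (0.072 + 0.106 + 0.084 + 0.056 + 0.060 + 0.062 + 0.091 + 0.096 + 0.083) / 9 = 0.0789
UCL = X̄̄ + A₃·s̄ = 16.9492 + 1.032 × 0.0789 = 17.0306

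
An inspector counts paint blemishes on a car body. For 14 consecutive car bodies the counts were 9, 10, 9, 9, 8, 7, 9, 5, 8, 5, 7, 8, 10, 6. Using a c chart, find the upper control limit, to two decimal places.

c̄ = (9 + 10 + 9 + 9 + 8 + 7 + 9 + 5 + 8 + 5 + 7 + 8 + 10 + 6) / 14 = 110 / 14 = 7.8571
UCL = c̄ + 3√c̄ = 7.8571 + 3 × √7.8571 = 7.8571 + 3 × 2.8031 = 16.2663

16.27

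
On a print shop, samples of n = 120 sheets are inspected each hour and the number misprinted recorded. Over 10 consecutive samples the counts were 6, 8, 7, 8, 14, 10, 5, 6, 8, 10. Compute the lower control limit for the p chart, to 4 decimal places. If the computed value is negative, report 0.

0.0000

p̄ = Σdᵢ / (k·n) = 82 / (10 × 120) = 0.06833
LCL = p̄ − 3·√(p̄(1−p̄)/n) = 0.06833 − 3 × 0.02303 = -0.00077 → 0 (negative, so LCL = 0)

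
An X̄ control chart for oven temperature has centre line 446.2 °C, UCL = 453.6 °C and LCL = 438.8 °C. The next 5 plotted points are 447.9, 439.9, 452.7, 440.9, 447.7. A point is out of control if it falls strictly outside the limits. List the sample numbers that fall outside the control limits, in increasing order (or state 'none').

All 5 points lie within [438.8, 453.6].

none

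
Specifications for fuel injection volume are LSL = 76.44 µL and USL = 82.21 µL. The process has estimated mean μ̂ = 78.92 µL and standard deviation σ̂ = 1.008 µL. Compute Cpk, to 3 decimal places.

Cpu = (USL − μ̂) / (3σ̂) = (82.21 − 78.92) / (3 × 1.008) = 1.0880; Cpl = (μ̂ − LSL) / (3σ̂) = (78.92 − 76.44) / (3 × 1.008) = 0.8201; Cpk = min(Cpu, Cpl) = 0.8201

0.820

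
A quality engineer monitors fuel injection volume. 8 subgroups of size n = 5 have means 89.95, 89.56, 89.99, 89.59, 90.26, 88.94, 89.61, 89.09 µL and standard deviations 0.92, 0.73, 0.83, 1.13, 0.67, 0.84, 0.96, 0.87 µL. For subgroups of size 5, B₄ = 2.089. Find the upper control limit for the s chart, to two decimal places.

1.81

s̄ = (0.92 + 0.73 + 0.83 + 1.13 + 0.67 + 0.84 + 0.96 + 0.87) / 8 = 0.8688
UCL_s = B₄·s̄ = 2.089 × 0.8688 = 1.8148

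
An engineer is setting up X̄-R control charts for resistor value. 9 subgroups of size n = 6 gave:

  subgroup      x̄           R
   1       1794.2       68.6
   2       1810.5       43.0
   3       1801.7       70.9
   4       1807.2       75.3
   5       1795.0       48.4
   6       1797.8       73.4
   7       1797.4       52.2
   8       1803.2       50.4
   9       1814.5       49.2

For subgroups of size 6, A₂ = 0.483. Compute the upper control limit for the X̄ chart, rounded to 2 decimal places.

X̄̄ = (1794.2 + 1810.5 + 1801.7 + 1807.2 + 1795.0 + 1797.8 + 1797.4 + 1803.2 + 1814.5) / 9 = 16221.5000 / 9 = 1802.3889
R̄ = (68.6 + 43.0 + 70.9 + 75.3 + 48.4 + 73.4 + 52.2 + 50.4 + 49.2) / 9 = 531.4000 / 9 = 59.0444
UCL = X̄̄ + A₂·R̄ = 1802.3889 + 0.483 × 59.0444 = 1830.9074

1830.91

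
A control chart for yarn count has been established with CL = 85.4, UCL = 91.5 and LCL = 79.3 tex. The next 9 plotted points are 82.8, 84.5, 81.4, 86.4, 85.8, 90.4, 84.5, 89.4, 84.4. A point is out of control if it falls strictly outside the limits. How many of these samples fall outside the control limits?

0

All 9 points lie within [79.3, 91.5].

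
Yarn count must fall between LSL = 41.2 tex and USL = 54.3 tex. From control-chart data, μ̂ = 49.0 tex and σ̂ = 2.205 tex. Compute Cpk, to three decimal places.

Cpu = (USL − μ̂) / (3σ̂) = (54.3 − 49.0) / (3 × 2.205) = 0.8012; Cpl = (μ̂ − LSL) / (3σ̂) = (49.0 − 41.2) / (3 × 2.205) = 1.1791; Cpk = min(Cpu, Cpl) = 0.8012

0.801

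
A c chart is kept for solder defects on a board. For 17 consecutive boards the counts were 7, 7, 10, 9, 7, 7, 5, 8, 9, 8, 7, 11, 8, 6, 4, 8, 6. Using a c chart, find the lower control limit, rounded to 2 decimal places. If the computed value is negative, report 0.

0.00

c̄ = (7 + 7 + 10 + 9 + 7 + 7 + 5 + 8 + 9 + 8 + 7 + 11 + 8 + 6 + 4 + 8 + 6) / 17 = 127 / 17 = 7.4706
LCL = c̄ − 3√c̄ = 7.4706 − 3 × 2.7332 = -0.7291 → 0 (cannot be negative)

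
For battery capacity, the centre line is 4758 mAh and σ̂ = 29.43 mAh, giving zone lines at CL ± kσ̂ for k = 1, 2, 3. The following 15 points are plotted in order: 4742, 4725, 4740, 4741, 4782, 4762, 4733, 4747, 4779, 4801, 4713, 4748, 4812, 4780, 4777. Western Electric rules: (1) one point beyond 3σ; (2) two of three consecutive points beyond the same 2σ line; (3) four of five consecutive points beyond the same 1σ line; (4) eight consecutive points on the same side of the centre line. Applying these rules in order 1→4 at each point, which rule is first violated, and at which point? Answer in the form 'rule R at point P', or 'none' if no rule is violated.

none

Zone of each point (C = within 1σ̂, B = 1σ̂–2σ̂, A = 2σ̂–3σ̂, * = beyond 3σ̂; sign = side of CL): 1:-C, 2:-B, 3:-C, 4:-C, 5:+C, 6:+C, 7:-C, 8:-C, 9:+C, 10:+B, 11:-B, 12:-C, 13:+B, 14:+C, 15:+C
No rule fires across all 15 points.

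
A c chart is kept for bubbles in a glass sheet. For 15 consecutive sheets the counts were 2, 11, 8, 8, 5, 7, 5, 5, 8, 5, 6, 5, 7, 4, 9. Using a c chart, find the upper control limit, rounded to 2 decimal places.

13.88

c̄ = (2 + 11 + 8 + 8 + 5 + 7 + 5 + 5 + 8 + 5 + 6 + 5 + 7 + 4 + 9) / 15 = 95 / 15 = 6.3333
UCL = c̄ + 3√c̄ = 6.3333 + 3 × √6.3333 = 6.3333 + 3 × 2.5166 = 13.8832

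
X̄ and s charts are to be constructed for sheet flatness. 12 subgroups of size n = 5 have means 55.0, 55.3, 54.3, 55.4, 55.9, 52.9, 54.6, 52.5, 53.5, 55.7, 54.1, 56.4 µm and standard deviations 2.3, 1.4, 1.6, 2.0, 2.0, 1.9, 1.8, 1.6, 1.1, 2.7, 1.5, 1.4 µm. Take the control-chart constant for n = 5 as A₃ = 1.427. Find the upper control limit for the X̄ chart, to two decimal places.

57.17

X̄̄ = (55.0 + 55.3 + 54.3 + 55.4 + 55.9 + 52.9 + 54.6 + 52.5 + 53.5 + 55.7 + 54.1 + 56.4) / 12 = 54.6333
s̄ = (2.3 + 1.4 + 1.6 + 2.0 + 2.0 + 1.9 + 1.8 + 1.6 + 1.1 + 2.7 + 1.5 + 1.4) / 12 = 1.7750
UCL = X̄̄ + A₃·s̄ = 54.6333 + 1.427 × 1.7750 = 57.1663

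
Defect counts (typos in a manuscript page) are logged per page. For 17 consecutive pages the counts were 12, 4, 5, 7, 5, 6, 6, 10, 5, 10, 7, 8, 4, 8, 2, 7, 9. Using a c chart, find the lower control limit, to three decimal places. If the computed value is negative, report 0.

c̄ = (12 + 4 + 5 + 7 + 5 + 6 + 6 + 10 + 5 + 10 + 7 + 8 + 4 + 8 + 2 + 7 + 9) / 17 = 115 / 17 = 6.7647
LCL = c̄ − 3√c̄ = 6.7647 − 3 × 2.6009 = -1.0380 → 0 (cannot be negative)

0.000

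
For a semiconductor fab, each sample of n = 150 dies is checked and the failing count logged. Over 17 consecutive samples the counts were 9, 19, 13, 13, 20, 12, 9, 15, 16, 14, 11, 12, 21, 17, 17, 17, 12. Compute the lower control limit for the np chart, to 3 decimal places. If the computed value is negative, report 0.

3.662

p̄ = Σdᵢ / (k·n) = 247 / (17 × 150) = 0.09686
LCL = np̄ − 3·√(np̄(1−p̄)) = 14.5294 − 3 × 3.6224 = 3.6621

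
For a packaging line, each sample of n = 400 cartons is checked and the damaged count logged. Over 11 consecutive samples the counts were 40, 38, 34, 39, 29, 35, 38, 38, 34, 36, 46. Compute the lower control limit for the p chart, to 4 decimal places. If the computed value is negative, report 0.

p̄ = Σdᵢ / (k·n) = 407 / (11 × 400) = 0.09250
LCL = p̄ − 3·√(p̄(1−p̄)/n) = 0.09250 − 3 × 0.01449 = 0.04904

0.0490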